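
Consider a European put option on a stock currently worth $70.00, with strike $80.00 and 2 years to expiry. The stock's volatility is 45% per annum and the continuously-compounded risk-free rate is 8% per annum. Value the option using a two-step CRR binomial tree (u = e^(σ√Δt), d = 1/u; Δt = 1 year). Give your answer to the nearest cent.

CRR parameters: u = e^(σ√Δt) = e^(0.45·√1) = 1.5683, d = 1/u = 0.6376
Per-period rate: rΔt = 0.08·1 = 0.08, so R = e^0.08 = 1.0833
Risk-neutral probability p = (e^0.08 − 0.6376)/(1.5683 − 0.6376) = 0.4457/0.9307 = 0.4789
Terminal stock prices: S_uu = 172.2, S_ud = 70, S_dd = 28.46
Terminal payoffs (K − S): max(-92.17, 0) = 0, max(10, 0) = 10, max(51.54, 0) = 51.54
Node u (S = 109.8): V_u = e^(−0.08)·[0.4789·0.0000 + 0.5211·10.0000] = 4.8108
Node d (S = 44.63): V_d = e^(−0.08)·[0.4789·10.0000 + 0.5211·51.5401] = 29.2153
Node 0 (S = 70): V_0 = e^(−0.08)·[0.4789·4.8108 + 0.5211·29.2153] = 16.1815

$16.18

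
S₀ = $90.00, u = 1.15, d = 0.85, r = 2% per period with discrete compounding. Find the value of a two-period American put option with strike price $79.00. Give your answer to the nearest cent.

Risk-neutral probability p = (1 + 0.02 − 0.85)/(1.15 − 0.85) = 0.1700/0.3000 = 0.5667
Terminal stock prices: S_uu = 119, S_ud = 87.97, S_dd = 65.02
Terminal payoffs (K − S): max(-40.02, 0) = 0, max(-8.975, 0) = 0, max(13.98, 0) = 13.98
Node u (S = 103.5): continuation = 1/1.02·[0.5667·0.0000 + 0.4333·0.0000] = 0.0000; exercise value = 0.0000 ≤ continuation, so V_u = 0.0000
Node d (S = 76.5): continuation = 1/1.02·[0.5667·0.0000 + 0.4333·13.9750] = 5.9371; exercise value = 2.5000 ≤ continuation, so V_d = 5.9371
Node 0 (S = 90): continuation = 1/1.02·[0.5667·0.0000 + 0.4333·5.9371] = 2.5223; exercise value = 0.0000 ≤ continuation, so V_0 = 2.5223

$2.52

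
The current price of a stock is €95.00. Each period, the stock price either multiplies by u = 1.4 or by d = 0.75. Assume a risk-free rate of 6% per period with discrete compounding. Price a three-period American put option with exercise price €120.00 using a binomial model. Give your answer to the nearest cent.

€29.01

Risk-neutral probability p = (1 + 0.06 − 0.75)/(1.4 − 0.75) = 0.3100/0.6500 = 0.4769
Terminal stock prices: S_uuu = 260.7, S_uud = 139.6, S_udd = 74.81, S_ddd = 40.08
Terminal payoffs (K − S): max(-140.7, 0) = 0, max(-19.65, 0) = 0, max(45.19, 0) = 45.19, max(79.92, 0) = 79.92
Node uu (S = 186.2): continuation = 1/1.06·[0.4769·0.0000 + 0.5231·0.0000] = 0.0000; exercise value = 0.0000 ≤ continuation, so V_uu = 0.0000
Node ud (S = 99.75): continuation = 1/1.06·[0.4769·0.0000 + 0.5231·45.1875] = 22.2986; exercise value = 20.2500 ≤ continuation, so V_ud = 22.2986
Node dd (S = 53.44): continuation = 1/1.06·[0.4769·45.1875 + 0.5231·79.9219] = 59.7700; exercise value = 66.5625 > continuation, so V_dd = 66.5625 (exercise)
Node u (S = 133): continuation = 1/1.06·[0.4769·0.0000 + 0.5231·22.2986] = 11.0037; exercise value = 0.0000 ≤ continuation, so V_u = 11.0037
Node d (S = 71.25): continuation = 1/1.06·[0.4769·22.2986 + 0.5231·66.5625] = 42.8793; exercise value = 48.7500 > continuation, so V_d = 48.7500 (exercise)
Node 0 (S = 95): continuation = 1/1.06·[0.4769·11.0037 + 0.5231·48.7500] = 29.0075; exercise value = 25.0000 ≤ continuation, so V_0 = 29.0075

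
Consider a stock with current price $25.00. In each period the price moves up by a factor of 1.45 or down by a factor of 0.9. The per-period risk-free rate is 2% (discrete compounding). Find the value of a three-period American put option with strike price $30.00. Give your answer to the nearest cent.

$5.89

Risk-neutral probability p = (1 + 0.02 − 0.9)/(1.45 − 0.9) = 0.1200/0.5500 = 0.2182
Terminal stock prices: S_uuu = 76.22, S_uud = 47.31, S_udd = 29.36, S_ddd = 18.23
Terminal payoffs (K − S): max(-46.22, 0) = 0, max(-17.31, 0) = 0, max(0.6375, 0) = 0.6375, max(11.77, 0) = 11.77
Node uu (S = 52.56): continuation = 1/1.02·[0.2182·0.0000 + 0.7818·0.0000] = 0.0000; exercise value = 0.0000 ≤ continuation, so V_uu = 0.0000
Node ud (S = 32.62): continuation = 1/1.02·[0.2182·0.0000 + 0.7818·0.6375] = 0.4886; exercise value = 0.0000 ≤ continuation, so V_ud = 0.4886
Node dd (S = 20.25): continuation = 1/1.02·[0.2182·0.6375 + 0.7818·11.7750] = 9.1618; exercise value = 9.7500 > continuation, so V_dd = 9.7500 (exercise)
Node u (S = 36.25): continuation = 1/1.02·[0.2182·0.0000 + 0.7818·0.4886] = 0.3745; exercise value = 0.0000 ≤ continuation, so V_u = 0.3745
Node d (S = 22.5): continuation = 1/1.02·[0.2182·0.4886 + 0.7818·9.7500] = 7.5778; exercise value = 7.5000 ≤ continuation, so V_d = 7.5778
Node 0 (S = 25): continuation = 1/1.02·[0.2182·0.3745 + 0.7818·7.5778] = 5.8884; exercise value = 5.0000 ≤ continuation, so V_0 = 5.8884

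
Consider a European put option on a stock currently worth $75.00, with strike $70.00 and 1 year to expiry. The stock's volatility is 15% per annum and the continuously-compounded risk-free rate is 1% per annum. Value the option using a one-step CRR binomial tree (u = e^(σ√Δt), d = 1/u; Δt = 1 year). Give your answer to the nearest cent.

CRR parameters: u = e^(σ√Δt) = e^(0.15·√1) = 1.1618, d = 1/u = 0.8607
Per-period rate: rΔt = 0.01·1 = 0.01, so R = e^0.01 = 1.0101
Risk-neutral probability p = (e^0.01 − 0.8607)/(1.1618 − 0.8607) = 0.1493/0.3011 = 0.4959
Terminal stock prices: S_u = 87.14, S_d = 64.55
Terminal payoffs (K − S): max(-17.14, 0) = 0, max(5.447, 0) = 5.447
Node 0 (S = 75): V_0 = e^(−0.01)·[0.4959·0.0000 + 0.5041·5.4469] = 2.7182

$2.72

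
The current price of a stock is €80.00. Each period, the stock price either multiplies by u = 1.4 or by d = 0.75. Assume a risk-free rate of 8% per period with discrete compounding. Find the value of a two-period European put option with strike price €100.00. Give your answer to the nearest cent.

€18.29

Risk-neutral probability p = (1 + 0.08 − 0.75)/(1.4 − 0.75) = 0.3300/0.6500 = 0.5077
Terminal stock prices: S_uu = 156.8, S_ud = 84, S_dd = 45
Terminal payoffs (K − S): max(-56.8, 0) = 0, max(16, 0) = 16, max(55, 0) = 55
Node u (S = 112): V_u = 1/1.08·[0.5077·0.0000 + 0.4923·16.0000] = 7.2934
Node d (S = 60): V_d = 1/1.08·[0.5077·16.0000 + 0.4923·55.0000] = 32.5926
Node 0 (S = 80): V_0 = 1/1.08·[0.5077·7.2934 + 0.4923·32.5926] = 18.2856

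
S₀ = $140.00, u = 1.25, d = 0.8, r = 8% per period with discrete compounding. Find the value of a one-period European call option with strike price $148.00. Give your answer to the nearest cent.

$15.56

Risk-neutral probability p = (1 + 0.08 − 0.8)/(1.25 − 0.8) = 0.2800/0.4500 = 0.6222
Terminal stock prices: S_u = 175, S_d = 112
Terminal payoffs (S − K): max(27, 0) = 27, max(-36, 0) = 0
Node 0 (S = 140): V_0 = 1/1.08·[0.6222·27.0000 + 0.3778·0.0000] = 15.5556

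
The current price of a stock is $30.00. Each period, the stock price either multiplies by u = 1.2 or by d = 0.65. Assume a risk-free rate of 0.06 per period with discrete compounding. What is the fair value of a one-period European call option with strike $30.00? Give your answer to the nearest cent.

Risk-neutral probability p = (1 + 0.06 − 0.65)/(1.2 − 0.65) = 0.4100/0.5500 = 0.7455
Terminal stock prices: S_u = 36, S_d = 19.5
Terminal payoffs (S − K): max(6, 0) = 6, max(-10.5, 0) = 0
Node 0 (S = 30): V_0 = 1/1.06·[0.7455·6.0000 + 0.2545·0.0000] = 4.2196

$4.22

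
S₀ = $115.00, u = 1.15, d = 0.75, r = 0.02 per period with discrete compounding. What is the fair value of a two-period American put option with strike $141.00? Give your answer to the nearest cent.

$26.26

Risk-neutral probability p = (1 + 0.02 − 0.75)/(1.15 − 0.75) = 0.2700/0.4000 = 0.6750
Terminal stock prices: S_uu = 152.1, S_ud = 99.19, S_dd = 64.69
Terminal payoffs (K − S): max(-11.09, 0) = 0, max(41.81, 0) = 41.81, max(76.31, 0) = 76.31
Node u (S = 132.2): continuation = 1/1.02·[0.6750·0.0000 + 0.3250·41.8125] = 13.3226; exercise value = 8.7500 ≤ continuation, so V_u = 13.3226
Node d (S = 86.25): continuation = 1/1.02·[0.6750·41.8125 + 0.3250·76.3125] = 51.9853; exercise value = 54.7500 > continuation, so V_d = 54.7500 (exercise)
Node 0 (S = 115): continuation = 1/1.02·[0.6750·13.3226 + 0.3250·54.7500] = 26.2613; exercise value = 26.0000 ≤ continuation, so V_0 = 26.2613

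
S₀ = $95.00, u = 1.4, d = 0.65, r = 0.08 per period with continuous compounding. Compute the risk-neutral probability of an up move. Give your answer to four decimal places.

p = 0.5777

Risk-neutral probability p = (e^0.08 − 0.65)/(1.4 − 0.65) = 0.4333/0.7500 = 0.5777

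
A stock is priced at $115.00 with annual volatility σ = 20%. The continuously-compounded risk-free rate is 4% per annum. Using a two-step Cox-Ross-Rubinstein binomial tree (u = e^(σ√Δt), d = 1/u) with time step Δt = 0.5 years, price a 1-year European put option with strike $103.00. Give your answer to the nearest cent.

CRR parameters: u = e^(σ√Δt) = e^(0.2·√0.5) = 1.1519, d = 1/u = 0.8681
Per-period rate: rΔt = 0.04·0.5 = 0.02, so R = e^0.02 = 1.0202
Risk-neutral probability p = (e^0.02 − 0.8681)/(1.1519 − 0.8681) = 0.1521/0.2838 = 0.5359
Terminal stock prices: S_uu = 152.6, S_ud = 115, S_dd = 86.67
Terminal payoffs (K − S): max(-49.59, 0) = 0, max(-12, 0) = 0, max(16.33, 0) = 16.33
Node u (S = 132.5): V_u = e^(−0.02)·[0.5359·0.0000 + 0.4641·0.0000] = 0.0000
Node d (S = 99.83): V_d = e^(−0.02)·[0.5359·0.0000 + 0.4641·16.3316] = 7.4296
Node 0 (S = 115): V_0 = e^(−0.02)·[0.5359·0.0000 + 0.4641·7.4296] = 3.3799

$3.38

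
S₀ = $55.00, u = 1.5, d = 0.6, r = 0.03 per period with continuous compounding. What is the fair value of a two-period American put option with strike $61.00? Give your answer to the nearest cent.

$16.88

Risk-neutral probability p = (e^0.03 − 0.6)/(1.5 − 0.6) = 0.4305/0.9000 = 0.4783
Terminal stock prices: S_uu = 123.8, S_ud = 49.5, S_dd = 19.8
Terminal payoffs (K − S): max(-62.75, 0) = 0, max(11.5, 0) = 11.5, max(41.2, 0) = 41.2
Node u (S = 82.5): continuation = e^(−0.03)·[0.4783·0.0000 + 0.5217·11.5000] = 5.8224; exercise value = 0.0000 ≤ continuation, so V_u = 5.8224
Node d (S = 33): continuation = e^(−0.03)·[0.4783·11.5000 + 0.5217·41.2000] = 26.1972; exercise value = 28.0000 > continuation, so V_d = 28.0000 (exercise)
Node 0 (S = 55): continuation = e^(−0.03)·[0.4783·5.8224 + 0.5217·28.0000] = 16.8788; exercise value = 6.0000 ≤ continuation, so V_0 = 16.8788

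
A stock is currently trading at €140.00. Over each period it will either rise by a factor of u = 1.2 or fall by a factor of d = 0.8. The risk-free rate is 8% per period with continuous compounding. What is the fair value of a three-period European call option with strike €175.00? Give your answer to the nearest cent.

€18.70

Risk-neutral probability p = (e^0.08 − 0.8)/(1.2 − 0.8) = 0.2833/0.4000 = 0.7082
Terminal stock prices: S_uuu = 241.9, S_uud = 161.3, S_udd = 107.5, S_ddd = 71.68
Terminal payoffs (S − K): max(66.92, 0) = 66.92, max(-13.72, 0) = 0, max(-67.48, 0) = 0, max(-103.3, 0) = 0
Node uu (S = 201.6): V_uu = e^(−0.08)·[0.7082·66.9200 + 0.2918·0.0000] = 43.7501
Node ud (S = 134.4): V_ud = e^(−0.08)·[0.7082·0.0000 + 0.2918·0.0000] = 0.0000
Node dd (S = 89.6): V_dd = e^(−0.08)·[0.7082·0.0000 + 0.2918·0.0000] = 0.0000
Node u (S = 168): V_u = e^(−0.08)·[0.7082·43.7501 + 0.2918·0.0000] = 28.6024
Node d (S = 112): V_d = e^(−0.08)·[0.7082·0.0000 + 0.2918·0.0000] = 0.0000
Node 0 (S = 140): V_0 = e^(−0.08)·[0.7082·28.6024 + 0.2918·0.0000] = 18.6993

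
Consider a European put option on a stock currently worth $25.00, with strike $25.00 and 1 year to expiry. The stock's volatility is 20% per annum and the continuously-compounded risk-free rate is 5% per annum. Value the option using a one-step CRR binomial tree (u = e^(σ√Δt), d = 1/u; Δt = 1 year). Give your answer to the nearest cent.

CRR parameters: u = e^(σ√Δt) = e^(0.2·√1) = 1.2214, d = 1/u = 0.8187
Per-period rate: rΔt = 0.05·1 = 0.05, so R = e^0.05 = 1.0513
Risk-neutral probability p = (e^0.05 − 0.8187)/(1.2214 − 0.8187) = 0.2325/0.4027 = 0.5775
Terminal stock prices: S_u = 30.54, S_d = 20.47
Terminal payoffs (K − S): max(-5.535, 0) = 0, max(4.532, 0) = 4.532
Node 0 (S = 25): V_0 = e^(−0.05)·[0.5775·0.0000 + 0.4225·4.5317] = 1.8213

$1.82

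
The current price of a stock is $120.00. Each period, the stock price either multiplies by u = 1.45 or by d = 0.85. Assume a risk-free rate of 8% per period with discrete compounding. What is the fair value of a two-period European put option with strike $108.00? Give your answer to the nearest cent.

$6.94

Risk-neutral probability p = (1 + 0.08 − 0.85)/(1.45 − 0.85) = 0.2300/0.6000 = 0.3833
Terminal stock prices: S_uu = 252.3, S_ud = 147.9, S_dd = 86.7
Terminal payoffs (K − S): max(-144.3, 0) = 0, max(-39.9, 0) = 0, max(21.3, 0) = 21.3
Node u (S = 174): V_u = 1/1.08·[0.3833·0.0000 + 0.6167·0.0000] = 0.0000
Node d (S = 102): V_d = 1/1.08·[0.3833·0.0000 + 0.6167·21.3000] = 12.1620
Node 0 (S = 120): V_0 = 1/1.08·[0.3833·0.0000 + 0.6167·12.1620] = 6.9444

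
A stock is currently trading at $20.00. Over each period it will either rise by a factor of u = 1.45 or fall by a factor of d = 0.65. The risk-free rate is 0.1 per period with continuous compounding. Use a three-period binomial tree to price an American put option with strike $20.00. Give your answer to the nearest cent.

Risk-neutral probability p = (e^0.1 − 0.65)/(1.45 − 0.65) = 0.4552/0.8000 = 0.5690
Terminal stock prices: S_uuu = 60.97, S_uud = 27.33, S_udd = 12.25, S_ddd = 5.492
Terminal payoffs (K − S): max(-40.97, 0) = 0, max(-7.332, 0) = 0, max(7.747, 0) = 7.747, max(14.51, 0) = 14.51
Node uu (S = 42.05): continuation = e^(−0.1)·[0.5690·0.0000 + 0.4310·0.0000] = 0.0000; exercise value = 0.0000 ≤ continuation, so V_uu = 0.0000
Node ud (S = 18.85): continuation = e^(−0.1)·[0.5690·0.0000 + 0.4310·7.7475] = 3.0217; exercise value = 1.1500 ≤ continuation, so V_ud = 3.0217
Node dd (S = 8.45): continuation = e^(−0.1)·[0.5690·7.7475 + 0.4310·14.5075] = 9.6467; exercise value = 11.5500 > continuation, so V_dd = 11.5500 (exercise)
Node u (S = 29): continuation = e^(−0.1)·[0.5690·0.0000 + 0.4310·3.0217] = 1.1785; exercise value = 0.0000 ≤ continuation, so V_u = 1.1785
Node d (S = 13): continuation = e^(−0.1)·[0.5690·3.0217 + 0.4310·11.5500] = 6.0603; exercise value = 7.0000 > continuation, so V_d = 7.0000 (exercise)
Node 0 (S = 20): continuation = e^(−0.1)·[0.5690·1.1785 + 0.4310·7.0000] = 3.3368; exercise value = 0.0000 ≤ continuation, so V_0 = 3.3368

$3.34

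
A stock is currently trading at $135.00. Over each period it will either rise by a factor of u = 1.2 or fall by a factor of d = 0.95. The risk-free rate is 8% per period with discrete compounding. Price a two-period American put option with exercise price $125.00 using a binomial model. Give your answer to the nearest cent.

Risk-neutral probability p = (1 + 0.08 − 0.95)/(1.2 − 0.95) = 0.1300/0.2500 = 0.5200
Terminal stock prices: S_uu = 194.4, S_ud = 153.9, S_dd = 121.8
Terminal payoffs (K − S): max(-69.4, 0) = 0, max(-28.9, 0) = 0, max(3.163, 0) = 3.163
Node u (S = 162): continuation = 1/1.08·[0.5200·0.0000 + 0.4800·0.0000] = 0.0000; exercise value = 0.0000 ≤ continuation, so V_u = 0.0000
Node d (S = 128.2): continuation = 1/1.08·[0.5200·0.0000 + 0.4800·3.1625] = 1.4056; exercise value = 0.0000 ≤ continuation, so V_d = 1.4056
Node 0 (S = 135): continuation = 1/1.08·[0.5200·0.0000 + 0.4800·1.4056] = 0.6247; exercise value = 0.0000 ≤ continuation, so V_0 = 0.6247

$0.62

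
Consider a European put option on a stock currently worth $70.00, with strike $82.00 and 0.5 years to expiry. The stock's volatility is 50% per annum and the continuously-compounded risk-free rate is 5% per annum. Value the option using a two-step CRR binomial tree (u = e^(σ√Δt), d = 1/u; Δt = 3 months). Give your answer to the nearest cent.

CRR parameters: u = e^(σ√Δt) = e^(0.5·√0.25) = 1.2840, d = 1/u = 0.7788
Per-period rate: rΔt = 0.05·0.25 = 0.0125, so R = e^0.0125 = 1.0126
Risk-neutral probability p = (e^0.0125 − 0.7788)/(1.2840 − 0.7788) = 0.2338/0.5052 = 0.4627
Terminal stock prices: S_uu = 115.4, S_ud = 70, S_dd = 42.46
Terminal payoffs (K − S): max(-33.41, 0) = 0, max(12, 0) = 12, max(39.54, 0) = 39.54
Node u (S = 89.88): V_u = e^(−0.0125)·[0.4627·0.0000 + 0.5373·12.0000] = 6.3673
Node d (S = 54.52): V_d = e^(−0.0125)·[0.4627·12.0000 + 0.5373·39.5429] = 26.4653
Node 0 (S = 70): V_0 = e^(−0.0125)·[0.4627·6.3673 + 0.5373·26.4653] = 16.9523

$16.95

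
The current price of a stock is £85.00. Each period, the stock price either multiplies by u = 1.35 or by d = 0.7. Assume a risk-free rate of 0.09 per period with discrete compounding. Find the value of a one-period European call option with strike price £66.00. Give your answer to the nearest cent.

Risk-neutral probability p = (1 + 0.09 − 0.7)/(1.35 − 0.7) = 0.3900/0.6500 = 0.6000
Terminal stock prices: S_u = 114.8, S_d = 59.5
Terminal payoffs (S − K): max(48.75, 0) = 48.75, max(-6.5, 0) = 0
Node 0 (S = 85): V_0 = 1/1.09·[0.6000·48.7500 + 0.4000·0.0000] = 26.8349

£26.83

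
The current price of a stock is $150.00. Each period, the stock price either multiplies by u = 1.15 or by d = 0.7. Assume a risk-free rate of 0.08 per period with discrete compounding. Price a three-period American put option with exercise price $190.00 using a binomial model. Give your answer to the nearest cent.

$40.00

Risk-neutral probability p = (1 + 0.08 − 0.7)/(1.15 − 0.7) = 0.3800/0.4500 = 0.8444
Terminal stock prices: S_uuu = 228.1, S_uud = 138.9, S_udd = 84.52, S_ddd = 51.45
Terminal payoffs (K − S): max(-38.13, 0) = 0, max(51.14, 0) = 51.14, max(105.5, 0) = 105.5, max(138.6, 0) = 138.6
Node uu (S = 198.4): continuation = 1/1.08·[0.8444·0.0000 + 0.1556·51.1375] = 7.3655; exercise value = 0.0000 ≤ continuation, so V_uu = 7.3655
Node ud (S = 120.7): continuation = 1/1.08·[0.8444·51.1375 + 0.1556·105.4750] = 55.1759; exercise value = 69.2500 > continuation, so V_ud = 69.2500 (exercise)
Node dd (S = 73.5): continuation = 1/1.08·[0.8444·105.4750 + 0.1556·138.5500] = 102.4259; exercise value = 116.5000 > continuation, so V_dd = 116.5000 (exercise)
Node u (S = 172.5): continuation = 1/1.08·[0.8444·7.3655 + 0.1556·69.2500] = 15.7333; exercise value = 17.5000 > continuation, so V_u = 17.5000 (exercise)
Node d (S = 105): continuation = 1/1.08·[0.8444·69.2500 + 0.1556·116.5000] = 70.9259; exercise value = 85.0000 > continuation, so V_d = 85.0000 (exercise)
Node 0 (S = 150): continuation = 1/1.08·[0.8444·17.5000 + 0.1556·85.0000] = 25.9259; exercise value = 40.0000 > continuation, so V_0 = 40.0000 (exercise)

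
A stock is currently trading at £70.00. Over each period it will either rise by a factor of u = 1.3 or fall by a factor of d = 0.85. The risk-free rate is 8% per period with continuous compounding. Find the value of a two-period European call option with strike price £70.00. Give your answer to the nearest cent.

Risk-neutral probability p = (e^0.08 − 0.85)/(1.3 − 0.85) = 0.2333/0.4500 = 0.5184
Terminal stock prices: S_uu = 118.3, S_ud = 77.35, S_dd = 50.57
Terminal payoffs (S − K): max(48.3, 0) = 48.3, max(7.35, 0) = 7.35, max(-19.43, 0) = 0
Node u (S = 91): V_u = e^(−0.08)·[0.5184·48.3000 + 0.4816·7.3500] = 26.3819
Node d (S = 59.5): V_d = e^(−0.08)·[0.5184·7.3500 + 0.4816·0.0000] = 3.5174
Node 0 (S = 70): V_0 = e^(−0.08)·[0.5184·26.3819 + 0.4816·3.5174] = 14.1889

£14.19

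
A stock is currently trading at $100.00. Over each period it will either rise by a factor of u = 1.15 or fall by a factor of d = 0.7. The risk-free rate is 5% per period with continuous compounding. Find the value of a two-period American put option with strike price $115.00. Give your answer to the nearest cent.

Risk-neutral probability p = (e^0.05 − 0.7)/(1.15 − 0.7) = 0.3513/0.4500 = 0.7806
Terminal stock prices: S_uu = 132.2, S_ud = 80.5, S_dd = 49
Terminal payoffs (K − S): max(-17.25, 0) = 0, max(34.5, 0) = 34.5, max(66, 0) = 66
Node u (S = 115): continuation = e^(−0.05)·[0.7806·0.0000 + 0.2194·34.5000] = 7.2001; exercise value = 0.0000 ≤ continuation, so V_u = 7.2001
Node d (S = 70): continuation = e^(−0.05)·[0.7806·34.5000 + 0.2194·66.0000] = 39.3914; exercise value = 45.0000 > continuation, so V_d = 45.0000 (exercise)
Node 0 (S = 100): continuation = e^(−0.05)·[0.7806·7.2001 + 0.2194·45.0000] = 14.7377; exercise value = 15.0000 > continuation, so V_0 = 15.0000 (exercise)

$15.00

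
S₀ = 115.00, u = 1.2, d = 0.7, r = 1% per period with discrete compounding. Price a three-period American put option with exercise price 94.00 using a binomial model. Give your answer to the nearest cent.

9.91

Risk-neutral probability p = (1 + 0.01 − 0.7)/(1.2 − 0.7) = 0.3100/0.5000 = 0.6200
Terminal stock prices: S_uuu = 198.7, S_uud = 115.9, S_udd = 67.62, S_ddd = 39.44
Terminal payoffs (K − S): max(-104.7, 0) = 0, max(-21.92, 0) = 0, max(26.38, 0) = 26.38, max(54.56, 0) = 54.56
Node uu (S = 165.6): continuation = 1/1.01·[0.6200·0.0000 + 0.3800·0.0000] = 0.0000; exercise value = 0.0000 ≤ continuation, so V_uu = 0.0000
Node ud (S = 96.6): continuation = 1/1.01·[0.6200·0.0000 + 0.3800·26.3800] = 9.9251; exercise value = 0.0000 ≤ continuation, so V_ud = 9.9251
Node dd (S = 56.35): continuation = 1/1.01·[0.6200·26.3800 + 0.3800·54.5550] = 36.7193; exercise value = 37.6500 > continuation, so V_dd = 37.6500 (exercise)
Node u (S = 138): continuation = 1/1.01·[0.6200·0.0000 + 0.3800·9.9251] = 3.7342; exercise value = 0.0000 ≤ continuation, so V_u = 3.7342
Node d (S = 80.5): continuation = 1/1.01·[0.6200·9.9251 + 0.3800·37.6500] = 20.2580; exercise value = 13.5000 ≤ continuation, so V_d = 20.2580
Node 0 (S = 115): continuation = 1/1.01·[0.6200·3.7342 + 0.3800·20.2580] = 9.9141; exercise value = 0.0000 ≤ continuation, so V_0 = 9.9141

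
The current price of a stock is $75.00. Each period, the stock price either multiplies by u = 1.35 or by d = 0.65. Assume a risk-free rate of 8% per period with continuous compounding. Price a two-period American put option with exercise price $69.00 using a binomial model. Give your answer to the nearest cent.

Risk-neutral probability p = (e^0.08 − 0.65)/(1.35 − 0.65) = 0.4333/0.7000 = 0.6190
Terminal stock prices: S_uu = 136.7, S_ud = 65.81, S_dd = 31.69
Terminal payoffs (K − S): max(-67.69, 0) = 0, max(3.188, 0) = 3.188, max(37.31, 0) = 37.31
Node u (S = 101.2): continuation = e^(−0.08)·[0.6190·0.0000 + 0.3810·3.1875] = 1.1211; exercise value = 0.0000 ≤ continuation, so V_u = 1.1211
Node d (S = 48.75): continuation = e^(−0.08)·[0.6190·3.1875 + 0.3810·37.3125] = 14.9450; exercise value = 20.2500 > continuation, so V_d = 20.2500 (exercise)
Node 0 (S = 75): continuation = e^(−0.08)·[0.6190·1.1211 + 0.3810·20.2500] = 7.7630; exercise value = 0.0000 ≤ continuation, so V_0 = 7.7630

$7.76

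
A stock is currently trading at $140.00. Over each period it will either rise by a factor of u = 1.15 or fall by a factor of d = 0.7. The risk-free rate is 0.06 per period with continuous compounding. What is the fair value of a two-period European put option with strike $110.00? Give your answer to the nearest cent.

$1.41

Risk-neutral probability p = (e^0.06 − 0.7)/(1.15 − 0.7) = 0.3618/0.4500 = 0.8041
Terminal stock prices: S_uu = 185.1, S_ud = 112.7, S_dd = 68.6
Terminal payoffs (K − S): max(-75.15, 0) = 0, max(-2.7, 0) = 0, max(41.4, 0) = 41.4
Node u (S = 161): V_u = e^(−0.06)·[0.8041·0.0000 + 0.1959·0.0000] = 0.0000
Node d (S = 98): V_d = e^(−0.06)·[0.8041·0.0000 + 0.1959·41.4000] = 7.6387
Node 0 (S = 140): V_0 = e^(−0.06)·[0.8041·0.0000 + 0.1959·7.6387] = 1.4094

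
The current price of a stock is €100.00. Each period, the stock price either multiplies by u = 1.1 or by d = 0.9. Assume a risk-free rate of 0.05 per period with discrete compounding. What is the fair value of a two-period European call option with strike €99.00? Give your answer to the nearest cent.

€11.22

Risk-neutral probability p = (1 + 0.05 − 0.9)/(1.1 − 0.9) = 0.1500/0.2000 = 0.7500
Terminal stock prices: S_uu = 121, S_ud = 99, S_dd = 81
Terminal payoffs (S − K): max(22, 0) = 22, max(0, 0) = 0, max(-18, 0) = 0
Node u (S = 110): V_u = 1/1.05·[0.7500·22.0000 + 0.2500·0.0000] = 15.7143
Node d (S = 90): V_d = 1/1.05·[0.7500·0.0000 + 0.2500·0.0000] = 0.0000
Node 0 (S = 100): V_0 = 1/1.05·[0.7500·15.7143 + 0.2500·0.0000] = 11.2245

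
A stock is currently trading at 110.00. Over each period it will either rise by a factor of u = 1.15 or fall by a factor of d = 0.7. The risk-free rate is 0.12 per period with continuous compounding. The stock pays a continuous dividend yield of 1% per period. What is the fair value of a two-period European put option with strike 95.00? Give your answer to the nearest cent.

Per-period risk-free factor R = e^0.12 = 1.1275; dividend-adjusted growth = e^(0.12−0.01) = 1.1163.
Risk-neutral probability p = (1.1163 − 0.7)/(1.15 − 0.7) = 0.4163/0.4500 = 0.9251
Terminal stock prices: S_uu = 145.5, S_ud = 88.55, S_dd = 53.9
Terminal payoffs (K − S): max(-50.47, 0) = 0, max(6.45, 0) = 6.45, max(41.1, 0) = 41.1
Node u (S = 126.5): V_u = e^(−0.12)·[0.9251·0.0000 + 0.0749·6.4500] = 0.4287
Node d (S = 77): V_d = e^(−0.12)·[0.9251·6.4500 + 0.0749·41.1000] = 8.0236
Node 0 (S = 110): V_0 = e^(−0.12)·[0.9251·0.4287 + 0.0749·8.0236] = 0.8850

0.89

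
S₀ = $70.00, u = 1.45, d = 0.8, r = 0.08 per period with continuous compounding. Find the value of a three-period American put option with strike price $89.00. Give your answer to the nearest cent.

$19.81

Risk-neutral probability p = (e^0.08 − 0.8)/(1.45 − 0.8) = 0.2833/0.6500 = 0.4358
Terminal stock prices: S_uuu = 213.4, S_uud = 117.7, S_udd = 64.96, S_ddd = 35.84
Terminal payoffs (K − S): max(-124.4, 0) = 0, max(-28.74, 0) = 0, max(24.04, 0) = 24.04, max(53.16, 0) = 53.16
Node uu (S = 147.2): continuation = e^(−0.08)·[0.4358·0.0000 + 0.5642·0.0000] = 0.0000; exercise value = 0.0000 ≤ continuation, so V_uu = 0.0000
Node ud (S = 81.2): continuation = e^(−0.08)·[0.4358·0.0000 + 0.5642·24.0400] = 12.5200; exercise value = 7.8000 ≤ continuation, so V_ud = 12.5200
Node dd (S = 44.8): continuation = e^(−0.08)·[0.4358·24.0400 + 0.5642·53.1600] = 37.3574; exercise value = 44.2000 > continuation, so V_dd = 44.2000 (exercise)
Node u (S = 101.5): continuation = e^(−0.08)·[0.4358·0.0000 + 0.5642·12.5200] = 6.5204; exercise value = 0.0000 ≤ continuation, so V_u = 6.5204
Node d (S = 56): continuation = e^(−0.08)·[0.4358·12.5200 + 0.5642·44.2000] = 28.0563; exercise value = 33.0000 > continuation, so V_d = 33.0000 (exercise)
Node 0 (S = 70): continuation = e^(−0.08)·[0.4358·6.5204 + 0.5642·33.0000] = 19.8096; exercise value = 19.0000 ≤ continuation, so V_0 = 19.8096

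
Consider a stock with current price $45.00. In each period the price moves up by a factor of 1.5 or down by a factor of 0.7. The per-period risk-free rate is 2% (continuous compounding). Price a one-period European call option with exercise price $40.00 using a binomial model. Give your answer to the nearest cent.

$10.79

Risk-neutral probability p = (e^0.02 − 0.7)/(1.5 − 0.7) = 0.3202/0.8000 = 0.4003
Terminal stock prices: S_u = 67.5, S_d = 31.5
Terminal payoffs (S − K): max(27.5, 0) = 27.5, max(-8.5, 0) = 0
Node 0 (S = 45): V_0 = e^(−0.02)·[0.4003·27.5000 + 0.5997·0.0000] = 10.7890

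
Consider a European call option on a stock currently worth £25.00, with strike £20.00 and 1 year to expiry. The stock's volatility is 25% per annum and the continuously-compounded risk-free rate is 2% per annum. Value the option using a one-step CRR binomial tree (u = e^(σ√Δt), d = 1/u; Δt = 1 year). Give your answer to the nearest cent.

£5.67

CRR parameters: u = e^(σ√Δt) = e^(0.25·√1) = 1.2840, d = 1/u = 0.7788
Per-period rate: rΔt = 0.02·1 = 0.02, so R = e^0.02 = 1.0202
Risk-neutral probability p = (e^0.02 − 0.7788)/(1.2840 − 0.7788) = 0.2414/0.5052 = 0.4778
Terminal stock prices: S_u = 32.1, S_d = 19.47
Terminal payoffs (S − K): max(12.1, 0) = 12.1, max(-0.53, 0) = 0
Node 0 (S = 25): V_0 = e^(−0.02)·[0.4778·12.1006 + 0.5222·0.0000] = 5.6673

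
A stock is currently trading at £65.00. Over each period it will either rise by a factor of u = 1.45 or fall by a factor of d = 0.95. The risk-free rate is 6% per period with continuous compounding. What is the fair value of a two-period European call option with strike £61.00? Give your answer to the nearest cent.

£12.15

Risk-neutral probability p = (e^0.06 − 0.95)/(1.45 − 0.95) = 0.1118/0.5000 = 0.2237
Terminal stock prices: S_uu = 136.7, S_ud = 89.54, S_dd = 58.66
Terminal payoffs (S − K): max(75.66, 0) = 75.66, max(28.54, 0) = 28.54, max(-2.337, 0) = 0
Node u (S = 94.25): V_u = e^(−0.06)·[0.2237·75.6625 + 0.7763·28.5375] = 36.8024
Node d (S = 61.75): V_d = e^(−0.06)·[0.2237·28.5375 + 0.7763·0.0000] = 6.0113
Node 0 (S = 65): V_0 = e^(−0.06)·[0.2237·36.8024 + 0.7763·6.0113] = 12.1473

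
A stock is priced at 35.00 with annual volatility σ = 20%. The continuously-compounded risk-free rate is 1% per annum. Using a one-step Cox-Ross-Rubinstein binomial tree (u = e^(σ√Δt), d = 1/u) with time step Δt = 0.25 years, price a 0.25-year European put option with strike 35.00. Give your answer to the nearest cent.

CRR parameters: u = e^(σ√Δt) = e^(0.2·√0.25) = 1.1052, d = 1/u = 0.9048
Per-period rate: rΔt = 0.01·0.25 = 0.0025, so R = e^0.0025 = 1.0025
Risk-neutral probability p = (e^0.0025 − 0.9048)/(1.1052 − 0.9048) = 0.0977/0.2003 = 0.4875
Terminal stock prices: S_u = 38.68, S_d = 31.67
Terminal payoffs (K − S): max(-3.681, 0) = 0, max(3.331, 0) = 3.331
Node 0 (S = 35): V_0 = e^(−0.0025)·[0.4875·0.0000 + 0.5125·3.3307] = 1.7027

1.70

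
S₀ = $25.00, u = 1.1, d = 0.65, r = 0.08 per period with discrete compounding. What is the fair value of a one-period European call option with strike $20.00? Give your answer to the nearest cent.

Risk-neutral probability p = (1 + 0.08 − 0.65)/(1.1 − 0.65) = 0.4300/0.4500 = 0.9556
Terminal stock prices: S_u = 27.5, S_d = 16.25
Terminal payoffs (S − K): max(7.5, 0) = 7.5, max(-3.75, 0) = 0
Node 0 (S = 25): V_0 = 1/1.08·[0.9556·7.5000 + 0.0444·0.0000] = 6.6358

$6.64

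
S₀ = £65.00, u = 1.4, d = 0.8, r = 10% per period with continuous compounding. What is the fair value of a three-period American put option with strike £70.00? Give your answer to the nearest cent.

Risk-neutral probability p = (e^0.1 − 0.8)/(1.4 − 0.8) = 0.3052/0.6000 = 0.5086
Terminal stock prices: S_uuu = 178.4, S_uud = 101.9, S_udd = 58.24, S_ddd = 33.28
Terminal payoffs (K − S): max(-108.4, 0) = 0, max(-31.92, 0) = 0, max(11.76, 0) = 11.76, max(36.72, 0) = 36.72
Node uu (S = 127.4): continuation = e^(−0.1)·[0.5086·0.0000 + 0.4914·0.0000] = 0.0000; exercise value = 0.0000 ≤ continuation, so V_uu = 0.0000
Node ud (S = 72.8): continuation = e^(−0.1)·[0.5086·0.0000 + 0.4914·11.7600] = 5.2287; exercise value = 0.0000 ≤ continuation, so V_ud = 5.2287
Node dd (S = 41.6): continuation = e^(−0.1)·[0.5086·11.7600 + 0.4914·36.7200] = 21.7386; exercise value = 28.4000 > continuation, so V_dd = 28.4000 (exercise)
Node u (S = 91): continuation = e^(−0.1)·[0.5086·0.0000 + 0.4914·5.2287] = 2.3248; exercise value = 0.0000 ≤ continuation, so V_u = 2.3248
Node d (S = 52): continuation = e^(−0.1)·[0.5086·5.2287 + 0.4914·28.4000] = 15.0336; exercise value = 18.0000 > continuation, so V_d = 18.0000 (exercise)
Node 0 (S = 65): continuation = e^(−0.1)·[0.5086·2.3248 + 0.4914·18.0000] = 9.0731; exercise value = 5.0000 ≤ continuation, so V_0 = 9.0731

£9.07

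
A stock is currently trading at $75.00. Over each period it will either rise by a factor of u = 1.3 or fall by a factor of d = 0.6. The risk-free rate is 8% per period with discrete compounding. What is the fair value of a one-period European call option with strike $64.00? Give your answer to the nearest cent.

Risk-neutral probability p = (1 + 0.08 − 0.6)/(1.3 − 0.6) = 0.4800/0.7000 = 0.6857
Terminal stock prices: S_u = 97.5, S_d = 45
Terminal payoffs (S − K): max(33.5, 0) = 33.5, max(-19, 0) = 0
Node 0 (S = 75): V_0 = 1/1.08·[0.6857·33.5000 + 0.3143·0.0000] = 21.2698

$21.27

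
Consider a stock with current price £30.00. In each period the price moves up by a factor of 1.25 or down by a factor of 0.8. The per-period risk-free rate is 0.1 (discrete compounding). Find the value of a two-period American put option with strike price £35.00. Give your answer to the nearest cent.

£5.00

Risk-neutral probability p = (1 + 0.1 − 0.8)/(1.25 − 0.8) = 0.3000/0.4500 = 0.6667
Terminal stock prices: S_uu = 46.88, S_ud = 30, S_dd = 19.2
Terminal payoffs (K − S): max(-11.88, 0) = 0, max(5, 0) = 5, max(15.8, 0) = 15.8
Node u (S = 37.5): continuation = 1/1.1·[0.6667·0.0000 + 0.3333·5.0000] = 1.5152; exercise value = 0.0000 ≤ continuation, so V_u = 1.5152
Node d (S = 24): continuation = 1/1.1·[0.6667·5.0000 + 0.3333·15.8000] = 7.8182; exercise value = 11.0000 > continuation, so V_d = 11.0000 (exercise)
Node 0 (S = 30): continuation = 1/1.1·[0.6667·1.5152 + 0.3333·11.0000] = 4.2516; exercise value = 5.0000 > continuation, so V_0 = 5.0000 (exercise)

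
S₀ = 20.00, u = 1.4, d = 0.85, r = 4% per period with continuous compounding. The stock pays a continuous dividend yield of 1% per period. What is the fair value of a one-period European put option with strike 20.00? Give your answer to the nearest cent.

Per-period risk-free factor R = e^0.04 = 1.0408; dividend-adjusted growth = e^(0.04−0.01) = 1.0305.
Risk-neutral probability p = (1.0305 − 0.85)/(1.4 − 0.85) = 0.1805/0.5500 = 0.3281
Terminal stock prices: S_u = 28, S_d = 17
Terminal payoffs (K − S): max(-8, 0) = 0, max(3, 0) = 3
Node 0 (S = 20): V_0 = e^(−0.04)·[0.3281·0.0000 + 0.6719·3.0000] = 1.9367

1.94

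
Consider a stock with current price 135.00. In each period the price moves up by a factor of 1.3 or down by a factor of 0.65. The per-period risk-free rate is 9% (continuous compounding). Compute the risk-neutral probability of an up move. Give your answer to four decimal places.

Risk-neutral probability p = (e^0.09 − 0.65)/(1.3 − 0.65) = 0.4442/0.6500 = 0.6833

p = 0.6833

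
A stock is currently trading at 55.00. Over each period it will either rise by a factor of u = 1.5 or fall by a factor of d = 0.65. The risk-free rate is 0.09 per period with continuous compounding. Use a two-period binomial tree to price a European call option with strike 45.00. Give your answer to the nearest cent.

Risk-neutral probability p = (e^0.09 − 0.65)/(1.5 − 0.65) = 0.4442/0.8500 = 0.5226
Terminal stock prices: S_uu = 123.8, S_ud = 53.62, S_dd = 23.24
Terminal payoffs (S − K): max(78.75, 0) = 78.75, max(8.625, 0) = 8.625, max(-21.76, 0) = 0
Node u (S = 82.5): V_u = e^(−0.09)·[0.5226·78.7500 + 0.4774·8.6250] = 41.3731
Node d (S = 35.75): V_d = e^(−0.09)·[0.5226·8.6250 + 0.4774·0.0000] = 4.1191
Node 0 (S = 55): V_0 = e^(−0.09)·[0.5226·41.3731 + 0.4774·4.1191] = 21.5564

21.56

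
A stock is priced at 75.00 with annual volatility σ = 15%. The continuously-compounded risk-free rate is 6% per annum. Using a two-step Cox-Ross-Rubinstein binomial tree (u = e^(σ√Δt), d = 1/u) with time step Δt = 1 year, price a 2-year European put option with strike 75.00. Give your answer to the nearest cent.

1.90

CRR parameters: u = e^(σ√Δt) = e^(0.15·√1) = 1.1618, d = 1/u = 0.8607
Per-period rate: rΔt = 0.06·1 = 0.06, so R = e^0.06 = 1.0618
Risk-neutral probability p = (e^0.06 − 0.8607)/(1.1618 − 0.8607) = 0.2011/0.3011 = 0.6679
Terminal stock prices: S_uu = 101.2, S_ud = 75, S_dd = 55.56
Terminal payoffs (K − S): max(-26.24, 0) = 0, max(0, 0) = 0, max(19.44, 0) = 19.44
Node u (S = 87.14): V_u = e^(−0.06)·[0.6679·0.0000 + 0.3321·0.0000] = 0.0000
Node d (S = 64.55): V_d = e^(−0.06)·[0.6679·0.0000 + 0.3321·19.4386] = 6.0792
Node 0 (S = 75): V_0 = e^(−0.06)·[0.6679·0.0000 + 0.3321·6.0792] = 1.9012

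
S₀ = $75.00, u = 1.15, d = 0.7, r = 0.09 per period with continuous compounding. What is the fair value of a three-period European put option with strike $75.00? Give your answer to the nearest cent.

$2.30

Risk-neutral probability p = (e^0.09 − 0.7)/(1.15 − 0.7) = 0.3942/0.4500 = 0.8759
Terminal stock prices: S_uuu = 114.1, S_uud = 69.43, S_udd = 42.26, S_ddd = 25.72
Terminal payoffs (K − S): max(-39.07, 0) = 0, max(5.569, 0) = 5.569, max(32.74, 0) = 32.74, max(49.28, 0) = 49.28
Node uu (S = 99.19): V_uu = e^(−0.09)·[0.8759·0.0000 + 0.1241·5.5688] = 0.6314
Node ud (S = 60.37): V_ud = e^(−0.09)·[0.8759·5.5688 + 0.1241·32.7375] = 8.1698
Node dd (S = 36.75): V_dd = e^(−0.09)·[0.8759·32.7375 + 0.1241·49.2750] = 31.7948
Node u (S = 86.25): V_u = e^(−0.09)·[0.8759·0.6314 + 0.1241·8.1698] = 1.4317
Node d (S = 52.5): V_d = e^(−0.09)·[0.8759·8.1698 + 0.1241·31.7948] = 10.1453
Node 0 (S = 75): V_0 = e^(−0.09)·[0.8759·1.4317 + 0.1241·10.1453] = 2.2965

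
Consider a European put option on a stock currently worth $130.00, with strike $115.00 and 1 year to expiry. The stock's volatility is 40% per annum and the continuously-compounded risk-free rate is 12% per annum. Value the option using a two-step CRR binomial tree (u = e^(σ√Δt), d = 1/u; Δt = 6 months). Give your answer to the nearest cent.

$7.81

CRR parameters: u = e^(σ√Δt) = e^(0.4·√0.5) = 1.3269, d = 1/u = 0.7536
Per-period rate: rΔt = 0.12·0.5 = 0.06, so R = e^0.06 = 1.0618
Risk-neutral probability p = (e^0.06 − 0.7536)/(1.3269 − 0.7536) = 0.3082/0.5733 = 0.5376
Terminal stock prices: S_uu = 228.9, S_ud = 130, S_dd = 73.84
Terminal payoffs (K − S): max(-113.9, 0) = 0, max(-15, 0) = 0, max(41.16, 0) = 41.16
Node u (S = 172.5): V_u = e^(−0.06)·[0.5376·0.0000 + 0.4624·0.0000] = 0.0000
Node d (S = 97.97): V_d = e^(−0.06)·[0.5376·0.0000 + 0.4624·41.1638] = 17.9247
Node 0 (S = 130): V_0 = e^(−0.06)·[0.5376·0.0000 + 0.4624·17.9247] = 7.8053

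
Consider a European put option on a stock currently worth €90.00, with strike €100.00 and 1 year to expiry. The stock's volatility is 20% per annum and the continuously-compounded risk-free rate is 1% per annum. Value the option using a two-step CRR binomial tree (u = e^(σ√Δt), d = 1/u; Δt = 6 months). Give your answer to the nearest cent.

€13.48

CRR parameters: u = e^(σ√Δt) = e^(0.2·√0.5) = 1.1519, d = 1/u = 0.8681
Per-period rate: rΔt = 0.01·0.5 = 0.005, so R = e^0.005 = 1.0050
Risk-neutral probability p = (e^0.005 − 0.8681)/(1.1519 − 0.8681) = 0.1369/0.2838 = 0.4824
Terminal stock prices: S_uu = 119.4, S_ud = 90, S_dd = 67.83
Terminal payoffs (K − S): max(-19.42, 0) = 0, max(10, 0) = 10, max(32.17, 0) = 32.17
Node u (S = 103.7): V_u = e^(−0.005)·[0.4824·0.0000 + 0.5176·10.0000] = 5.1505
Node d (S = 78.13): V_d = e^(−0.005)·[0.4824·10.0000 + 0.5176·32.1726] = 21.3701
Node 0 (S = 90): V_0 = e^(−0.005)·[0.4824·5.1505 + 0.5176·21.3701] = 13.4788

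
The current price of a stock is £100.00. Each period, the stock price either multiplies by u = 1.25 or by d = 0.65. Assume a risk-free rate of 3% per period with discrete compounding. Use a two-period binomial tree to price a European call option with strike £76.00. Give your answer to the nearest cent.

£32.64

Risk-neutral probability p = (1 + 0.03 − 0.65)/(1.25 − 0.65) = 0.3800/0.6000 = 0.6333
Terminal stock prices: S_uu = 156.2, S_ud = 81.25, S_dd = 42.25
Terminal payoffs (S − K): max(80.25, 0) = 80.25, max(5.25, 0) = 5.25, max(-33.75, 0) = 0
Node u (S = 125): V_u = 1/1.03·[0.6333·80.2500 + 0.3667·5.2500] = 51.2136
Node d (S = 65): V_d = 1/1.03·[0.6333·5.2500 + 0.3667·0.0000] = 3.2282
Node 0 (S = 100): V_0 = 1/1.03·[0.6333·51.2136 + 0.3667·3.2282] = 32.6397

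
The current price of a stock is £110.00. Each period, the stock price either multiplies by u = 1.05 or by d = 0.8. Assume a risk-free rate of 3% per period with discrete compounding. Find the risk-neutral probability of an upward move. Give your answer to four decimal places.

p = 0.9200

Risk-neutral probability p = (1 + 0.03 − 0.8)/(1.05 − 0.8) = 0.2300/0.2500 = 0.9200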